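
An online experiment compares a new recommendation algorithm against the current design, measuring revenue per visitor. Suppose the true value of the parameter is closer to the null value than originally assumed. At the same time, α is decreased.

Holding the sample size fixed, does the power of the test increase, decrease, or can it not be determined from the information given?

When the true parameter is near the null value, the test has a harder time distinguishing Ha from H₀. Lowering α raises the bar for rejection; under Ha, the test now fails to reject on outcomes it previously would have rejected. Both changes push β in the same direction.
Since power = 1 − β and β increases, power decreases.

It decreases.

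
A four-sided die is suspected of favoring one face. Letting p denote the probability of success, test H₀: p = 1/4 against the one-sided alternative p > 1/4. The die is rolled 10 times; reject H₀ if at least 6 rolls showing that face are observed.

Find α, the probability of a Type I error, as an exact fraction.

α = P(reject H₀ | H₀ true) = P(Y ≥ 6 | p = 1/4), with Y ~ Binomial(10, 1/4).
P(Y ≥ 6) = Σ_{j=6}^{10} C(10,j)·(1/4)^j·(3/4)^{10-j} = 10343/524288.

10343/524288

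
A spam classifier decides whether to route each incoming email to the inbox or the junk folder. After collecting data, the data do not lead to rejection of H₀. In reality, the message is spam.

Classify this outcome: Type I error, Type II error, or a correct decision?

The conventional null hypothesis here is that the message is legitimate (not spam).
H₀ was not rejected, but H₀ is actually false.
Failing to reject a false null hypothesis is a Type II error (false negative).

Type II error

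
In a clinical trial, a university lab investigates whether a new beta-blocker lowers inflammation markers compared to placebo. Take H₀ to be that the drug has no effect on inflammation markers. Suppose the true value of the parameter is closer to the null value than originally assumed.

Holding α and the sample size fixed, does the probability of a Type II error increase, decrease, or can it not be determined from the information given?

It increases.

A smaller departure from H₀ means the test statistic under Ha is distributed closer to where it would be under H₀; rejection becomes less likely.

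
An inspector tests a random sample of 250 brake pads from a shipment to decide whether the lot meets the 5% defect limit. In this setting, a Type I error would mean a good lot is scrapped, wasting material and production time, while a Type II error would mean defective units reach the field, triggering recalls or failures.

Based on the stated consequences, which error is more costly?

Type II error

The Type II consequence (defective units reach the field, triggering recalls or failures) is more severe than the Type I consequence (a good lot is scrapped, wasting material and production time).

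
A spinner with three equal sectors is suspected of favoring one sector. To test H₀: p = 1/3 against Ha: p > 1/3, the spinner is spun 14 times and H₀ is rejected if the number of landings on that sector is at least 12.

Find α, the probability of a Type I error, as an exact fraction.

131/1594323

Under H₀, Y ~ Binomial(14, 1/3), and α = P(Y ≥ 12).
P(Y ≥ 12) = Σ_{j=12}^{14} C(14,j)·(1/3)^j·(2/3)^{14-j} = 131/1594323.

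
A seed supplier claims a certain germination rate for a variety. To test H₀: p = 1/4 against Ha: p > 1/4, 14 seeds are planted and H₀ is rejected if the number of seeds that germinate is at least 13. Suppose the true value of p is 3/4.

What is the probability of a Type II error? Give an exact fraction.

β = P(fail to reject H₀ | Ha true) = P(S ≤ 12 | p = 3/4), S ~ Binomial(14, 3/4).
Equivalently, β = 1 − P(S ≥ 13) = 241331965/268435456.

241331965/268435456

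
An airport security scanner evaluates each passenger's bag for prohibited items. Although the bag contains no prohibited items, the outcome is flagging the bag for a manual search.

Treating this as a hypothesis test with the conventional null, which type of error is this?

The null hypothesis here is that the bag contains no prohibited items.
'Flagging the bag for a manual search' corresponds to rejecting H₀.
H₀ was rejected but H₀ is true — a Type I error (false positive).

Type I error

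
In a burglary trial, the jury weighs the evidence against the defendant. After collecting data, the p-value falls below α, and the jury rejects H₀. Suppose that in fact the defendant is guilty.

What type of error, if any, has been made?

The conventional null hypothesis here is that the defendant is innocent.
The test rejected a false H₀ — the decision matches the true state.

No error — this is a correct decision.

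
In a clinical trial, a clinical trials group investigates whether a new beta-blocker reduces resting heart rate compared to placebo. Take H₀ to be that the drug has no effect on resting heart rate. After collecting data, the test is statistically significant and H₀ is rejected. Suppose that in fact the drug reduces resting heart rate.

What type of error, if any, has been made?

No error (correct decision).

The test rejected a false H₀ — the decision matches the true state.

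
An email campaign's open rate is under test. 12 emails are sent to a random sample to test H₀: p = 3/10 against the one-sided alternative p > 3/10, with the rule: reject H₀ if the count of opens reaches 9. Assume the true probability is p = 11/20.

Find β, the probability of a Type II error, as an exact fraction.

A Type II error is failing to reject when Ha holds: with p = 11/20, β = P(Y ≤ 8).
Summing C(12,j)·(11/20)^j·(9/20)^{12-j} for j = 0..8 gives 709043757719553/819200000000000.

709043757719553/819200000000000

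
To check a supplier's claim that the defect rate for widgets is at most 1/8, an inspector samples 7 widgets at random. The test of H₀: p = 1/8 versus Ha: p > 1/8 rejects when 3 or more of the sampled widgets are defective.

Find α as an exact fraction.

Under H₀, S ~ Binomial(7, 1/8); the Type I error rate is P(S ≥ 3).
Computing the lower-tail complement: 1 − 2000033/2097152 = 97119/2097152.

97119/2097152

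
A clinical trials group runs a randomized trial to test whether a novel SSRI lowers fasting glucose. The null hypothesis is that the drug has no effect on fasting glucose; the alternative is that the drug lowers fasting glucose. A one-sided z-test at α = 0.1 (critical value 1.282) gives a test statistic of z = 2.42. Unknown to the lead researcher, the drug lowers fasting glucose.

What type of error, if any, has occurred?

No error (correct decision).

Since z = 2.42 > z* = 1.282, H₀ is rejected.
H₀ is false (actually the drug lowers fasting glucose).
The decision matches the true state — no error.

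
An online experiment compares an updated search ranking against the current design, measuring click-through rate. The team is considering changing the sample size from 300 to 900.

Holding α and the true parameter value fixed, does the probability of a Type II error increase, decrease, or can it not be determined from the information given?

Increasing n separates the H₀ and Ha sampling distributions, so under Ha fewer outcomes land in the acceptance region.

It decreases.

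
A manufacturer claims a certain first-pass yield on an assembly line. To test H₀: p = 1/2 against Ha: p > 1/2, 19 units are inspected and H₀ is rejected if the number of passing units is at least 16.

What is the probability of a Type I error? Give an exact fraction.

145/65536

Under H₀, K ~ Binomial(19, 1/2), and α = P(K ≥ 16).
P(K ≥ 16) = [C(19,16) + C(19,17) + C(19,18) + C(19,19)] / 2^19 = (969 + 171 + 19 + 1) / 524288 = 1160/524288 = 145/65536.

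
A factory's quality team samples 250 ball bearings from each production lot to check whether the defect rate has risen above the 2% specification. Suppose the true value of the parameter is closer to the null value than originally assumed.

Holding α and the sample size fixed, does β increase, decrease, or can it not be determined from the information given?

It increases.

When the true parameter is near the null value, the test has a harder time distinguishing Ha from H₀.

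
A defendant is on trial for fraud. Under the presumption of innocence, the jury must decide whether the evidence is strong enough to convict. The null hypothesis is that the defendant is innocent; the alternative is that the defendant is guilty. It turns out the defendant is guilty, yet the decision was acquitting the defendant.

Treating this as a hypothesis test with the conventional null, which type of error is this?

Type II error

'Acquitting the defendant' corresponds to failing to reject H₀.
H₀ was not rejected but H₀ is false — a Type II error (false negative).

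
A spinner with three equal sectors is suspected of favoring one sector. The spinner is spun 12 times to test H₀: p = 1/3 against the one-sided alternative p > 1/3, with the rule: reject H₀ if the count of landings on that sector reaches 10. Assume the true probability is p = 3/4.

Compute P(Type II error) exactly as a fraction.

10222777/16777216

Under the alternative p = 3/4, K ~ Binomial(12, 3/4); β is the probability the test does not reject, P(K < 10).
Equivalently, β = 1 − P(K ≥ 10) = 10222777/16777216.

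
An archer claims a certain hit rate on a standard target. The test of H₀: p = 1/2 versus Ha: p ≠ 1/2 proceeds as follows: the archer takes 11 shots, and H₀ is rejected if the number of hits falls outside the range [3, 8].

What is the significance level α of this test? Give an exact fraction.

The significance level is the null-hypothesis probability of the rejection region {≤2} ∪ {≥9}.
By symmetry, α = 2·P(X ≤ 2) = 2·(1 + 11 + 55)/2048 = 134/2048 = 67/1024.

67/1024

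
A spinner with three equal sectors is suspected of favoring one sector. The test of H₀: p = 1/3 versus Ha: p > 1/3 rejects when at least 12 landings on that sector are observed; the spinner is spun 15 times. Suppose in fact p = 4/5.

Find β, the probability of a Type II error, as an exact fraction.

10737240461/30517578125

β = P(fail to reject H₀ | Ha true) = P(S ≤ 11 | p = 4/5), S ~ Binomial(15, 4/5).
Adding the binomial probabilities P(S=0)+…+P(S=11) at p = 4/5 gives 10737240461/30517578125.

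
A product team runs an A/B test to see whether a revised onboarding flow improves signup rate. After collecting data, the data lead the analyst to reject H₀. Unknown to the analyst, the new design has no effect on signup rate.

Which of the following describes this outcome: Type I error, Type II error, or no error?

The conventional null hypothesis here is that the new design has no effect on signup rate.
H₀ was rejected, but H₀ is actually true.
Rejecting a true null hypothesis is a Type I error (false positive).

Type I error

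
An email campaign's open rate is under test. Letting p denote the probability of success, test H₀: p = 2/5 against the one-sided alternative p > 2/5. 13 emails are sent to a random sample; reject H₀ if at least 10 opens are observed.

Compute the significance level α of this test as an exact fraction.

α = P(reject H₀ | H₀ true) = P(Y ≥ 10 | p = 2/5), with Y ~ Binomial(13, 2/5).
P(Y ≥ 10) = Σ_{j=10}^{13} C(13,j)·(2/5)^j·(3/5)^{13-j} = 1902592/244140625.

1902592/244140625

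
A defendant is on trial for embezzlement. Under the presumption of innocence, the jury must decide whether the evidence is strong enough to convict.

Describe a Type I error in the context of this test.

With the conventional null hypothesis that the defendant is innocent:
A Type I error is rejecting H₀ when H₀ is true.
Here that means convicting the defendant when actually the defendant is innocent.

A Type I error would mean concluding that the defendant is guilty when in fact the defendant is innocent.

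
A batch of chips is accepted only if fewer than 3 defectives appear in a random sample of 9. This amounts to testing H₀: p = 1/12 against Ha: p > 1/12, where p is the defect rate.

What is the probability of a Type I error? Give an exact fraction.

668221/20155392

Under H₀, S ~ Binomial(9, 1/12); the Type I error rate is P(S ≥ 3).
Via the complement, α = 1 − Σ_{j=0}^{2} C(9,j)(1/12)^j(11/12)^{9-j} = 668221/20155392.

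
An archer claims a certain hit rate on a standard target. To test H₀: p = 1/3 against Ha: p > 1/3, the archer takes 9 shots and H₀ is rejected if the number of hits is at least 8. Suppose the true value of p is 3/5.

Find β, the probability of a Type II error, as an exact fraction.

A Type II error is failing to reject when Ha holds: with p = 3/5, β = P(Y ≤ 7).
Summing C(9,j)·(3/5)^j·(2/5)^{9-j} for j = 0..7 gives 1815344/1953125.

1815344/1953125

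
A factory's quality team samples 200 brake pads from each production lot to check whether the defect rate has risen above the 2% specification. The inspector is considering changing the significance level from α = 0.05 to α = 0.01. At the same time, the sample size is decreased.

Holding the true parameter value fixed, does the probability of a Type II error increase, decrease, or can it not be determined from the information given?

It increases.

Tightening α shrinks the rejection region. When Ha holds, fewer sample outcomes clear the stricter threshold, so more fall in the acceptance region. Reducing n widens both sampling distributions, so the test has less ability to distinguish Ha from H₀. Both changes push β in the same direction.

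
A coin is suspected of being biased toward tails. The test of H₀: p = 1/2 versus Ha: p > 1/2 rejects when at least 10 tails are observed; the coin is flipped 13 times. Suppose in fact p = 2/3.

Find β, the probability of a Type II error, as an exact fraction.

Under the alternative p = 2/3, S ~ Binomial(13, 2/3); β is the probability the test does not reject, P(S < 10).
Equivalently, β = 1 − P(S ≥ 10) = 1080275/1594323.

1080275/1594323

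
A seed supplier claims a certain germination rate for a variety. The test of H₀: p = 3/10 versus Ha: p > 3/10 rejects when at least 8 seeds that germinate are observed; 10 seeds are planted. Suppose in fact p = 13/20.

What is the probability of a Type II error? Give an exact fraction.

β = P(fail to reject H₀ | Ha true) = P(Y ≤ 7 | p = 13/20), Y ~ Binomial(10, 13/20).
Equivalently, β = 1 − P(Y ≥ 8) = 1890285078059/2560000000000.

1890285078059/2560000000000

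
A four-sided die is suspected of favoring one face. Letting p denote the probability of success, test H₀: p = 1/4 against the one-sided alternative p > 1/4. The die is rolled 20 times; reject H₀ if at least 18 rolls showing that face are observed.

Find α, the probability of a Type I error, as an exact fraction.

1771/1099511627776

α = P(reject H₀ | H₀ true) = P(X ≥ 18 | p = 1/4), with X ~ Binomial(20, 1/4).
Adding the binomial terms for j = 18 through 20 with p = 1/4 yields 1771/1099511627776.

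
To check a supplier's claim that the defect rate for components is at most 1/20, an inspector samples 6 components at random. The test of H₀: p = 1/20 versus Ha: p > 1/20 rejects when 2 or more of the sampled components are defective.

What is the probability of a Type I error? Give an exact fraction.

83901/2560000

α = P(reject H₀ | H₀ true) = P(X ≥ 2 | p = 1/20), X ~ Binomial(6, 1/20).
α = 1 − P(X ≤ 1) = 1 − 2476099/2560000 = 83901/2560000.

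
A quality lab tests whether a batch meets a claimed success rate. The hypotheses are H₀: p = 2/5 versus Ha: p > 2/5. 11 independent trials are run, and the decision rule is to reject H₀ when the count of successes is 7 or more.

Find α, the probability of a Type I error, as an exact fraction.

The Type I error probability is α = P(K ≥ 7) computed under H₀, where K ~ Binomial(11, 2/5).
P(K ≥ 7) = Σ_{j=7}^{11} C(11,j)·(2/5)^j·(3/5)^{11-j} = 194048/1953125.

194048/1953125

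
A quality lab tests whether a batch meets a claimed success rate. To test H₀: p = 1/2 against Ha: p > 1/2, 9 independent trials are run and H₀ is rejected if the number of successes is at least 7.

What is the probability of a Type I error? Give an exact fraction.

Under H₀, Y ~ Binomial(9, 1/2), and α = P(Y ≥ 7).
P(Y ≥ 7) = [C(9,7) + C(9,8) + C(9,9)] / 2^9 = (36 + 9 + 1) / 512 = 46/512 = 23/256.

23/256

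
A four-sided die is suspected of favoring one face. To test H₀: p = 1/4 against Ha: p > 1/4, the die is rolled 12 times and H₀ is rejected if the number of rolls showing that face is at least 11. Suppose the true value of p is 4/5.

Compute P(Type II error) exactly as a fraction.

177031761/244140625

Under the alternative p = 4/5, K ~ Binomial(12, 4/5); β is the probability the test does not reject, P(K < 11).
Adding the binomial probabilities P(K=0)+…+P(K=10) at p = 4/5 gives 177031761/244140625.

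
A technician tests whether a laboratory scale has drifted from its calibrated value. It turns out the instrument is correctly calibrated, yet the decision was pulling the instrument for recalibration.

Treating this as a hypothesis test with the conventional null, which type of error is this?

The null hypothesis here is that the instrument is correctly calibrated.
'Pulling the instrument for recalibration' corresponds to rejecting H₀.
H₀ was rejected but H₀ is true — a Type I error (false positive).

Type I error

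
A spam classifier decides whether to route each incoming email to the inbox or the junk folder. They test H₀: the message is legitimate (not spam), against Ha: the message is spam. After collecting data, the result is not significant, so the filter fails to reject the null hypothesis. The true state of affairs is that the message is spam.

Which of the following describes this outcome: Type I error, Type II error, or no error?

Type II error

H₀ was not rejected, but H₀ is actually false.
Failing to reject a false null hypothesis is a Type II error (false negative).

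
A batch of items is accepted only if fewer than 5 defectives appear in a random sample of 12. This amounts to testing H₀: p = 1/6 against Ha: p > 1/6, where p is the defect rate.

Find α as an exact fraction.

13187681/362797056

Under H₀, K ~ Binomial(12, 1/6); the Type I error rate is P(K ≥ 5).
α = 1 − P(K ≤ 4) = 1 − 349609375/362797056 = 13187681/362797056.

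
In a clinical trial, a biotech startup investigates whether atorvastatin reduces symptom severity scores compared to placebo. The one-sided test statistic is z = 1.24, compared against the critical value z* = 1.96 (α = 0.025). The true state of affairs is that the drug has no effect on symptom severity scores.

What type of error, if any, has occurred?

The conventional null hypothesis is that the drug has no effect on symptom severity scores.
Since z = 1.24 ≤ z* = 1.96, H₀ is not rejected.
H₀ is true (actually the drug has no effect on symptom severity scores).
The decision matches the true state — no error.

No error — this is a correct decision.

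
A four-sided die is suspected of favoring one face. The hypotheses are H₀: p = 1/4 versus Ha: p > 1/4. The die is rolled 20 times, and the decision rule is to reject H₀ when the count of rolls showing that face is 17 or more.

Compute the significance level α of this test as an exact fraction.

α = P(reject H₀ | H₀ true) = P(K ≥ 17 | p = 1/4), with K ~ Binomial(20, 1/4).
Summing C(20,j)(1/4)^j(3/4)^{20−j} for j = 17,…,20 gives 32551/1099511627776.

32551/1099511627776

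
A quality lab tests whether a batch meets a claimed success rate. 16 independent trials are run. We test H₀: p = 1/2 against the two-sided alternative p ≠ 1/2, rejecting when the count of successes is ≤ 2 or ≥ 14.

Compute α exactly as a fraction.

137/32768

The significance level is the null-hypothesis probability of the rejection region {≤2} ∪ {≥14}.
The two tails are symmetric, so α = 2·(1 + 16 + 120)/2^16 = 274/65536 = 137/32768.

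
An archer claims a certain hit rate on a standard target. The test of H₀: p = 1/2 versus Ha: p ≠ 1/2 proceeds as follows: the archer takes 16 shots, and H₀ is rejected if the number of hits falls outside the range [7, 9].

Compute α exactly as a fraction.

α = P(X ≤ 6 or X ≥ 10 | p = 1/2), X ~ Binomial(16, 1/2).
The two tails are symmetric, so α = 2·(1 + 16 + 120 + 560 + 1820 + 4368 + 8008)/2^16 = 29786/65536 = 14893/32768.

14893/32768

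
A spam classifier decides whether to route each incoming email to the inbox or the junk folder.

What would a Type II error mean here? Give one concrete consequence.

With the conventional null hypothesis that the message is legitimate (not spam):
A Type II error is failing to reject H₀ when H₀ is false.
Here that means delivering the message to the inbox when actually the message is spam.

A Type II error would mean concluding that the message is legitimate (not spam) (or at least failing to establish that the message is spam) when in fact the message is spam. Consequence: spam reaches the user's inbox.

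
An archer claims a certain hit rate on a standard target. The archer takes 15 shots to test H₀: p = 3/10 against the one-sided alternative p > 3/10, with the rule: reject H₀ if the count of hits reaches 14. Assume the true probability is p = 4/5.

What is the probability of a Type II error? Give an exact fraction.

25417304461/30517578125

Under the alternative p = 4/5, S ~ Binomial(15, 4/5); β is the probability the test does not reject, P(S < 14).
Adding the binomial probabilities P(S=0)+…+P(S=13) at p = 4/5 gives 25417304461/30517578125.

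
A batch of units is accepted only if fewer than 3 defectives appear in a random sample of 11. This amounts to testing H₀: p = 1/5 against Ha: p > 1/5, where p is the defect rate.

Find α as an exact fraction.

3736313/9765625

α = P(reject H₀ | H₀ true) = P(Y ≥ 3 | p = 1/5), Y ~ Binomial(11, 1/5).
Via the complement, α = 1 − Σ_{j=0}^{2} C(11,j)(1/5)^j(4/5)^{11-j} = 3736313/9765625.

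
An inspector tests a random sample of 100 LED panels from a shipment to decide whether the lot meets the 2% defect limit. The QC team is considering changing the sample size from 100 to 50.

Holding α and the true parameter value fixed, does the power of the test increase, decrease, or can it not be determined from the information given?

It decreases.

With less data the test statistic is noisier; under Ha, more outcomes land inside the acceptance region.
Since power = 1 − β and β increases, power decreases.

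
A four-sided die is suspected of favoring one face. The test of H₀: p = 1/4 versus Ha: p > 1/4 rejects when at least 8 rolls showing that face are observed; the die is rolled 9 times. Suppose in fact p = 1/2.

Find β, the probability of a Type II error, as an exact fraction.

A Type II error is failing to reject when Ha holds: with p = 1/2, β = P(K ≤ 7).
Summing C(9,j)·(1/2)^j·(1/2)^{9-j} for j = 0..7 gives 251/256.

251/256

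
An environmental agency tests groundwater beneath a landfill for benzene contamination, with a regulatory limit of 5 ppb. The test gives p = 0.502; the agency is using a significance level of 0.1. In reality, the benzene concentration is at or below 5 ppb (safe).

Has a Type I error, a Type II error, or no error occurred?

No error (correct decision).

The conventional null hypothesis is that the benzene concentration is at or below 5 ppb (safe).
Since p = 0.502 ≥ α = 0.1, H₀ is not rejected.
H₀ is true (actually the benzene concentration is at or below 5 ppb (safe)).
The decision matches the true state — no error.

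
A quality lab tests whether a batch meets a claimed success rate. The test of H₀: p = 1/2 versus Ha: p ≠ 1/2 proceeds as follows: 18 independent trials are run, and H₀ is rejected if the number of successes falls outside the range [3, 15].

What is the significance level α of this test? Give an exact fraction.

43/32768

α = P(K ≤ 2 or K ≥ 16 | p = 1/2), K ~ Binomial(18, 1/2).
The two tails are symmetric, so α = 2·(1 + 18 + 153)/2^18 = 344/262144 = 43/32768.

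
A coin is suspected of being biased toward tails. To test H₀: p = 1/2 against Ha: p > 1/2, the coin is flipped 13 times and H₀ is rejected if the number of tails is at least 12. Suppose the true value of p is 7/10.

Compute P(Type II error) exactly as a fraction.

4681650394377/5000000000000

Under the alternative p = 7/10, S ~ Binomial(13, 7/10); β is the probability the test does not reject, P(S < 12).
Adding the binomial probabilities P(S=0)+…+P(S=11) at p = 7/10 gives 4681650394377/5000000000000.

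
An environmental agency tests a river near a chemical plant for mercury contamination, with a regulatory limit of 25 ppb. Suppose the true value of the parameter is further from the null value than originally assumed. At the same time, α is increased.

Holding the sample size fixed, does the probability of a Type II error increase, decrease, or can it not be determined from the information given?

It decreases.

The further the true parameter sits from the null value, the more of the Ha sampling distribution falls in the rejection region. A larger α widens the rejection region, so when the alternative is true more outcomes lead to rejection — failing to reject becomes less likely. Both changes push β in the same direction.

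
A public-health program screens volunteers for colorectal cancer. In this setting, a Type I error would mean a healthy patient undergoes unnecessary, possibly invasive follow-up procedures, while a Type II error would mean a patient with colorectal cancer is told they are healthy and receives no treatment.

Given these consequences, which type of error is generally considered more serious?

The Type II consequence (a patient with colorectal cancer is told they are healthy and receives no treatment) is more severe than the Type I consequence (a healthy patient undergoes unnecessary, possibly invasive follow-up procedures).

Type II error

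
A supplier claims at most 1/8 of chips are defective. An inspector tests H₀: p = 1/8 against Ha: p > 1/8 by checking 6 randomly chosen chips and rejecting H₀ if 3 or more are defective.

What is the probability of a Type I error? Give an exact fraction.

3819/131072

The significance level is the probability, assuming p = 1/8, of seeing 3 or more defectives in 6 draws.
α = 1 − P(K ≤ 2) = 1 − 127253/131072 = 3819/131072.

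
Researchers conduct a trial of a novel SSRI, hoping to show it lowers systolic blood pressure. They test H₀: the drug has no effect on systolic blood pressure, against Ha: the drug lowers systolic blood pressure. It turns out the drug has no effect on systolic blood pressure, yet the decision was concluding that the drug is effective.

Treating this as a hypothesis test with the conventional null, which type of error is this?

'Concluding that the drug is effective' corresponds to rejecting H₀.
H₀ was rejected but H₀ is true — a Type I error (false positive).

Type I error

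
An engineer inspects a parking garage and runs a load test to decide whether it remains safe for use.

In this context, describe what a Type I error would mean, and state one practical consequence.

With the conventional null hypothesis that the structure meets the required load capacity (safe):
A Type I error is rejecting H₀ when H₀ is true.
Here that means closing the structure for repairs when actually the structure meets the required load capacity (safe).

A Type I error would mean concluding that the structure is structurally deficient when in fact the structure meets the required load capacity (safe). Consequence: a sound structure is closed unnecessarily, at significant cost and disruption.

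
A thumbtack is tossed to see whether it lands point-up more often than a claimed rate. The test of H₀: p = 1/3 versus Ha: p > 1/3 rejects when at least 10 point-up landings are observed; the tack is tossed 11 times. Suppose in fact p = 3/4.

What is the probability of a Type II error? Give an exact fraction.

β = P(fail to reject H₀ | Ha true) = P(K ≤ 9 | p = 3/4), K ~ Binomial(11, 3/4).
Equivalently, β = 1 − P(K ≥ 10) = 1683809/2097152.

1683809/2097152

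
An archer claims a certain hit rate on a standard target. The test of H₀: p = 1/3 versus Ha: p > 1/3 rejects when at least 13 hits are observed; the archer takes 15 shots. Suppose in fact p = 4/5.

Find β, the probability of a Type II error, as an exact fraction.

β = P(fail to reject H₀ | Ha true) = P(K ≤ 12 | p = 4/5), K ~ Binomial(15, 4/5).
Equivalently, β = 1 − P(K ≥ 13) = 18370873741/30517578125.

18370873741/30517578125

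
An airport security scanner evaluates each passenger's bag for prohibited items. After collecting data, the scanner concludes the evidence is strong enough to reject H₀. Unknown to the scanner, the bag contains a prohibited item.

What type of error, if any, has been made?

The conventional null hypothesis here is that the bag contains no prohibited items.
The test rejected a false H₀ — the decision matches the true state.

No error (correct decision).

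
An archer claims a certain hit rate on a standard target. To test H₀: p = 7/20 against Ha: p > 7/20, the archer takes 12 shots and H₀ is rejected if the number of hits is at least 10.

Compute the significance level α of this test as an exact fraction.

The Type I error probability is α = P(Y ≥ 10) computed under H₀, where Y ~ Binomial(12, 7/20).
Adding the binomial terms for j = 10 through 12 with p = 7/20 yields 694606637291/819200000000000.

694606637291/819200000000000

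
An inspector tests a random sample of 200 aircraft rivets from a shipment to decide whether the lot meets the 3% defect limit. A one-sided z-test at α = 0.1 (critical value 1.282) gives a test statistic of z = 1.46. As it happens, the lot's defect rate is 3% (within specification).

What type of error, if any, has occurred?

The conventional null hypothesis is that the lot's defect rate is 3% (within specification).
Since z = 1.46 > z* = 1.282, H₀ is rejected.
H₀ is true (actually the lot's defect rate is 3% (within specification)).
Rejecting a true H₀ is a Type I error.

Type I error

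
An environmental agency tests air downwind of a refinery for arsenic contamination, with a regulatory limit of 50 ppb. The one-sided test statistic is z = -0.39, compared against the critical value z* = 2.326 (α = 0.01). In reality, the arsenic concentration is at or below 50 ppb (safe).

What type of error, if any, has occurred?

The conventional null hypothesis is that the arsenic concentration is at or below 50 ppb (safe).
Since z = -0.39 ≤ z* = 2.326, H₀ is not rejected.
H₀ is true (actually the arsenic concentration is at or below 50 ppb (safe)).
The decision matches the true state — no error.

Neither — the decision is correct.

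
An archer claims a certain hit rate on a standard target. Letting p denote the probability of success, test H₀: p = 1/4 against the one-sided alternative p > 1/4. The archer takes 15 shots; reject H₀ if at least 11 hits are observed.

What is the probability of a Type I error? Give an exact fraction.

α = P(reject H₀ | H₀ true) = P(K ≥ 11 | p = 1/4), with K ~ Binomial(15, 1/4).
Summing C(15,j)(1/4)^j(3/4)^{15−j} for j = 11,…,15 gives 123841/1073741824.

123841/1073741824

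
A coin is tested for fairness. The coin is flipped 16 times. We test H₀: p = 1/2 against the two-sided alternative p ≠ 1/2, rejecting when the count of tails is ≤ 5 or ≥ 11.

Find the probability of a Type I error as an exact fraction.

The significance level is the null-hypothesis probability of the rejection region {≤5} ∪ {≥11}.
By symmetry, α = 2·P(K ≤ 5) = 2·(1 + 16 + 120 + 560 + 1820 + 4368)/65536 = 13770/65536 = 6885/32768.

6885/32768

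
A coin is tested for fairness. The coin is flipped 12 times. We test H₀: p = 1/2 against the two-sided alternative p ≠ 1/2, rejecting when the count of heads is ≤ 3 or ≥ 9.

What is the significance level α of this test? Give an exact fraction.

299/2048

The significance level is the null-hypothesis probability of the rejection region {≤3} ∪ {≥9}.
The two tails are symmetric, so α = 2·(1 + 12 + 66 + 220)/2^12 = 598/4096 = 299/2048.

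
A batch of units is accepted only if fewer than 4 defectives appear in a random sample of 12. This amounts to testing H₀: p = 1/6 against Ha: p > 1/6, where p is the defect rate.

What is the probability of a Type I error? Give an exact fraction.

The significance level is the probability, assuming p = 1/6, of seeing 4 or more defectives in 12 draws.
Computing the lower-tail complement: 1 − 634765625/725594112 = 90828487/725594112.

90828487/725594112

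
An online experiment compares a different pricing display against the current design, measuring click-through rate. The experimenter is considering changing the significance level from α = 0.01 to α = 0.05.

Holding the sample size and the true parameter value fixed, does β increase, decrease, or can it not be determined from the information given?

It decreases.

A larger α widens the rejection region, so when the alternative is true more outcomes lead to rejection — failing to reject becomes less likely.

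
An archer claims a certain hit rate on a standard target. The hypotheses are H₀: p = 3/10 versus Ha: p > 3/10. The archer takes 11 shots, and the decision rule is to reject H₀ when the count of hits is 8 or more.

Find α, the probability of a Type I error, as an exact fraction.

2145447/500000000

Under H₀, K ~ Binomial(11, 3/10), and α = P(K ≥ 8).
Summing C(11,j)(3/10)^j(7/10)^{11−j} for j = 8,…,11 gives 2145447/500000000.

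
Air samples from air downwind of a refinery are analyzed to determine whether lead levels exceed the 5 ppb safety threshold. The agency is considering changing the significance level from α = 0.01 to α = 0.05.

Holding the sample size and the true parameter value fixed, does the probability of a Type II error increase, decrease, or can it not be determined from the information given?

It decreases.

Relaxing α lowers the evidence threshold; under Ha, outcomes that previously fell short now trigger rejection.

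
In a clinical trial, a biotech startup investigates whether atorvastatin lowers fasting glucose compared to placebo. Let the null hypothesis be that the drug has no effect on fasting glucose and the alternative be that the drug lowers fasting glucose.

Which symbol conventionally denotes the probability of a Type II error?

β

P(Type II error) = P(fail to reject H₀ | H₀ false) = β.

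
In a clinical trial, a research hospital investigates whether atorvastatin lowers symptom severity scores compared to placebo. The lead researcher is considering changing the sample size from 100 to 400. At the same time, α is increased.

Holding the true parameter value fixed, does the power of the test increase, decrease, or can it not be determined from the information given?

It increases.

Increasing n separates the H₀ and Ha sampling distributions, so under Ha fewer outcomes land in the acceptance region. Relaxing α lowers the evidence threshold; under Ha, outcomes that previously fell short now trigger rejection. Both changes push β in the same direction.
Since power = 1 − β and β decreases, power increases.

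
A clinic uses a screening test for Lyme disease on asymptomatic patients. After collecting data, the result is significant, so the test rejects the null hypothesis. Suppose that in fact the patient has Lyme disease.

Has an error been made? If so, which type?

The conventional null hypothesis here is that the patient does not have Lyme disease.
The test rejected a false H₀ — the decision matches the true state.

No error (correct decision).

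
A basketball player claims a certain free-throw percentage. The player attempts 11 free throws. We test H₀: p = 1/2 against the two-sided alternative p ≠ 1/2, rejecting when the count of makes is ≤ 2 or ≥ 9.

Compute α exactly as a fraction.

α = P(Y ≤ 2 or Y ≥ 9 | p = 1/2), Y ~ Binomial(11, 1/2).
By symmetry, α = 2·P(Y ≤ 2) = 2·(1 + 11 + 55)/2048 = 134/2048 = 67/1024.

67/1024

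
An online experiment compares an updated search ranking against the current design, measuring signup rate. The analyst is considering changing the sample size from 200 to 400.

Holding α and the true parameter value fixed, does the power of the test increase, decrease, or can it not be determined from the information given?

It increases.

A larger sample reduces the standard error, pulling the sampling distribution under Ha further from the non-rejection region.
Since power = 1 − β and β decreases, power increases.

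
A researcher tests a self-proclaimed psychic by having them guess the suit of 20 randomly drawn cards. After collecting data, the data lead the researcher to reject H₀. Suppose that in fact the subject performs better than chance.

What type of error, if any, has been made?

The conventional null hypothesis here is that the subject is guessing at random (p = 1/4).
The test rejected a false H₀ — the decision matches the true state.

No error — this is a correct decision.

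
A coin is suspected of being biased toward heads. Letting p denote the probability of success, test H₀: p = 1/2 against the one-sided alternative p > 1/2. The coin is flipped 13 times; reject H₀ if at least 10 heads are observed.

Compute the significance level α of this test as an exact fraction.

Under H₀, X ~ Binomial(13, 1/2), and α = P(X ≥ 10).
P(X ≥ 10) = [C(13,10) + C(13,11) + C(13,12) + C(13,13)] / 2^13 = (286 + 78 + 13 + 1) / 8192 = 378/8192 = 189/4096.

189/4096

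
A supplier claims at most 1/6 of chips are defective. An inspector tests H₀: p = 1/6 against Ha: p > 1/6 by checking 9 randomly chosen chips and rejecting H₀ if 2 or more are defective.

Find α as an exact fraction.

The significance level is the probability, assuming p = 1/6, of seeing 2 or more defectives in 9 draws.
Computing the lower-tail complement: 1 − 2734375/5038848 = 2304473/5038848.

2304473/5038848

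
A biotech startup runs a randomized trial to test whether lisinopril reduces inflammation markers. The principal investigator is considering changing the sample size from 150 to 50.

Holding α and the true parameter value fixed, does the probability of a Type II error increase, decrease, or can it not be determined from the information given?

With less data the test statistic is noisier; under Ha, more outcomes land inside the acceptance region.

It increases.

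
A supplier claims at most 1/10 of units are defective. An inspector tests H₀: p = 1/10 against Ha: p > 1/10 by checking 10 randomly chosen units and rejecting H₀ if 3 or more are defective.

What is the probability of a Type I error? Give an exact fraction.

The significance level is the probability, assuming p = 1/10, of seeing 3 or more defectives in 10 draws.
Computing the lower-tail complement: 1 − 1162261467/1250000000 = 87738533/1250000000.

87738533/1250000000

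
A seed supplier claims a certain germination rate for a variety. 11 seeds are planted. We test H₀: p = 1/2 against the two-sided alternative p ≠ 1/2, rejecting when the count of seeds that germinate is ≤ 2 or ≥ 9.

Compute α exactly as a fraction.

α = P(K ≤ 2 or K ≥ 9 | p = 1/2), K ~ Binomial(11, 1/2).
The two tails are symmetric, so α = 2·(1 + 11 + 55)/2^11 = 134/2048 = 67/1024.

67/1024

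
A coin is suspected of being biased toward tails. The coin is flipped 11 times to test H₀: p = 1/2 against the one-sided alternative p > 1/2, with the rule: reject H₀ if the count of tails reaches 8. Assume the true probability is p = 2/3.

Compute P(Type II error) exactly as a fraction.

A Type II error is failing to reject when Ha holds: with p = 2/3, β = P(X ≤ 7).
Summing C(11,j)·(2/3)^j·(1/3)^{11-j} for j = 0..7 gives 31145/59049.

31145/59049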